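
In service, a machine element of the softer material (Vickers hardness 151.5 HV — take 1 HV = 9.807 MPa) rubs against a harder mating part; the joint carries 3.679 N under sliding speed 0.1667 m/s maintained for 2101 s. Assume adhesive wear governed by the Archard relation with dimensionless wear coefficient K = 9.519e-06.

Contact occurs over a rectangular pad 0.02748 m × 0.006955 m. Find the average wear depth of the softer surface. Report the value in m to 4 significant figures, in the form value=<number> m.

value=4.319e-08 m

Displayed values are rounded, and each operation carries full precision; one final rounding to 4 significant figures.
Convert: Sliding distance L = v·t = 0.1667 m/s × 2101 s = 350.2 m.
Convert: Hardness H = 151.5 HV × 9.807 MPa/HV = 1486 MPa = 1.486e+09 Pa.
Convert: Contact area A = 0.02748 m × 0.006955 m = 1.911e-04 m².
As SI base values: W = 3.679 N, H = 1.486e+09 Pa, K = 9.519e-06.
Archard relation: V = K·W·L/H = 9.519e-06 · 3.679 · 350.2 / 1.486e+09 = 8.255e-12 m³.
Depth of wear h = V/A = 8.255e-12 / 1.911e-04 = 4.319e-08 m.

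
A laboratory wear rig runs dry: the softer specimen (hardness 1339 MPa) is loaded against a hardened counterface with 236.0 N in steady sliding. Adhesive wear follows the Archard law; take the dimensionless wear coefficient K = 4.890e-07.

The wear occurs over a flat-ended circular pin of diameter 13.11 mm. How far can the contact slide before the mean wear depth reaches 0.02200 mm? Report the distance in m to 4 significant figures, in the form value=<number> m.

value=3.446e+04 m

The intermediates appear rounded. The computation holds exact precision — rounded just once to four significant digits.
Convert: Hardness H = 1339 MPa = 1.339e+09 Pa.
Convert: Pin diameter d = 13.11 mm = 0.01311 m. Contact area A = π·d²/4 = π·(0.01311 m)²/4 = 1.350e-04 m².
Convert: Depth limit h_lim = 0.02200 mm = 2.200e-05 m.
Working in SI base units: W = 236.0 N, H = 1.339e+09 Pa, K = 4.890e-07.
Wearable volume V_lim = h_lim·A = 2.200e-05 · 1.350e-04 = 2.970e-09 m³.
So the life L = V_lim·H/(K·W) = 2.970e-09 · 1.339e+09 / (4.890e-07 · 236.0) = 3.446e+04 m.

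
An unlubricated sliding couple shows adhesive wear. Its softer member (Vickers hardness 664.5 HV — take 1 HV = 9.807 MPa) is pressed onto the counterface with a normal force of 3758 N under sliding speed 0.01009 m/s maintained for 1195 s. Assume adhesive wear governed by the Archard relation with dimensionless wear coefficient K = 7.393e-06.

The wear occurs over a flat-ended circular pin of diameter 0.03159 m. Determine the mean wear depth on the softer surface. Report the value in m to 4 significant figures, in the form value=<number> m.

The intermediates are displayed rounded. Each operation runs at full float precision — rounded once at the end, at four significant digits.
Total distance L = v·t = 0.01009 m/s × 1195 s = 12.06 m.
Hardness H = 664.5 HV × 9.807 MPa/HV = 6517 MPa = 6.517e+09 Pa.
Contact area A = π·d²/4 = π·(0.03159 m)²/4 = 7.838e-04 m².
SI base units throughout: W = 3758 N, H = 6.517e+09 Pa, K = 7.393e-06.
Wear volume V = K·W·L/H = 7.393e-06 · 3758 · 12.06 / 6.517e+09 = 5.141e-11 m³.
Depth h = V/A = 5.141e-11 / 7.838e-04 = 6.559e-08 m.

value=6.559e-08 m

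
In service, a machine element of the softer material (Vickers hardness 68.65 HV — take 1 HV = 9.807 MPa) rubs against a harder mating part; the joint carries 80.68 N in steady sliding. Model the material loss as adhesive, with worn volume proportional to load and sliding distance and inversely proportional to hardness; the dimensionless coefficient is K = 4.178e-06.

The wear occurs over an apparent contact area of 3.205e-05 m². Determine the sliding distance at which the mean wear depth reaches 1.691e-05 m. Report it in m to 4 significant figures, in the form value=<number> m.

value=1082 m

All working math holds full precision; intermediates appear rounded; rounded just once, at four significant digits.
Convert: Hardness H = 68.65 HV × 9.807 MPa/HV = 673.3 MPa = 6.733e+08 Pa.
As SI base values: W = 80.68 N, H = 6.733e+08 Pa, K = 4.178e-06.
Limit volume V_lim = h_lim·A = 1.691e-05 · 3.205e-05 = 5.420e-10 m³.
Thus life L = V_lim·H/(K·W) = 5.420e-10 · 6.733e+08 / (4.178e-06 · 80.68) = 1082 m.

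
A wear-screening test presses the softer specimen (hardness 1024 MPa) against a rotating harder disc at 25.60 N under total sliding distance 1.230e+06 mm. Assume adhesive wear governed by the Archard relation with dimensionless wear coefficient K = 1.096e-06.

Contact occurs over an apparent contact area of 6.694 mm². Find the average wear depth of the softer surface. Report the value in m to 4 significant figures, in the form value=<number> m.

Intermediates are printed rounded; every step holds full precision; rounded just once, at 4 significant figures.
The distance L = 1.230e+06 mm = 1230 m.
Hardness H = 1024 MPa = 1.024e+09 Pa.
Contact area A = 6.694 mm² = 6.694e-06 m².
In SI base units: W = 25.60 N, H = 1.024e+09 Pa, K = 1.096e-06.
Archard relation: V = K·W·L/H = 1.096e-06 · 25.60 · 1230 / 1.024e+09 = 3.370e-11 m³.
Mean wear depth h = V/A = 3.370e-11 / 6.694e-06 = 5.035e-06 m.

value=5.035e-06 m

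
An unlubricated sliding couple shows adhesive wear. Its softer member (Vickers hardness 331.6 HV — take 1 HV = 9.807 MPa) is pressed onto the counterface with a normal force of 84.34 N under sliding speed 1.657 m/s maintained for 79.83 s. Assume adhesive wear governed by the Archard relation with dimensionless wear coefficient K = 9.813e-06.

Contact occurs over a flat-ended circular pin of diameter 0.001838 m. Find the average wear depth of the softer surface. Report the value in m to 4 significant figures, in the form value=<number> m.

value=1.269e-05 m

Each operation maintains full precision. Intermediates are displayed rounded, and a lone final rounding: 4 significant figures.
Convert: Distance L = v·t = 1.657 m/s × 79.83 s = 132.3 m.
Convert: Hardness H = 331.6 HV × 9.807 MPa/HV = 3252 MPa = 3.252e+09 Pa.
Convert: Contact area A = π·d²/4 = π·(0.001838 m)²/4 = 2.653e-06 m².
As SI base values: W = 84.34 N, H = 3.252e+09 Pa, K = 9.813e-06.
Wear volume V = K·W·L/H = 9.813e-06 · 84.34 · 132.3 / 3.252e+09 = 3.366e-11 m³.
Depth h = V/A = 3.366e-11 / 2.653e-06 = 1.269e-05 m.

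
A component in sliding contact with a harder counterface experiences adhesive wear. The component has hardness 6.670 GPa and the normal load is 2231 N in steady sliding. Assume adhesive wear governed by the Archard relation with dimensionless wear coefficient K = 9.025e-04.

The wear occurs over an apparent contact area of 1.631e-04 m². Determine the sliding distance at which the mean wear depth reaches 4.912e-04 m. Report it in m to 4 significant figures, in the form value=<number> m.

value=265.4 m

Intermediate values are displayed rounded, and every step keeps full precision. Rounded just once, at 4 significant figures.
Hardness H = 6.670 GPa = 6.670e+09 Pa.
Working in SI base units: W = 2231 N, H = 6.670e+09 Pa, K = 9.025e-04.
Volume at the limit: V_lim = h_lim·A = 4.912e-04 · 1.631e-04 = 8.011e-08 m³.
So the life L = V_lim·H/(K·W) = 8.011e-08 · 6.670e+09 / (9.025e-04 · 2231) = 265.4 m.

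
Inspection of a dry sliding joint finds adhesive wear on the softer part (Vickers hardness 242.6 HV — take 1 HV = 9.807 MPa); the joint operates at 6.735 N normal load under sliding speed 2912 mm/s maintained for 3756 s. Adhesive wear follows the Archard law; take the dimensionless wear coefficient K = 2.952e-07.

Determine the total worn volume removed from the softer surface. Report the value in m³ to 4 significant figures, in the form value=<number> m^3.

Intermediates appear rounded. All arithmetic carries exact precision. Rounded once at the end, at four significant figures.
Sliding speed v = 2912 mm/s = 2.912 m/s. Sliding distance L = v·t = 2.912 m/s × 3756 s = 1.094e+04 m.
Hardness H = 242.6 HV × 9.807 MPa/HV = 2379 MPa = 2.379e+09 Pa.
In SI base units, W = 6.735 N, H = 2.379e+09 Pa, K = 2.952e-07.
Wear volume V = K·W·L/H = 2.952e-07 · 6.735 · 1.094e+04 / 2.379e+09 = 9.140e-12 m³.

value=9.140e-12 m^3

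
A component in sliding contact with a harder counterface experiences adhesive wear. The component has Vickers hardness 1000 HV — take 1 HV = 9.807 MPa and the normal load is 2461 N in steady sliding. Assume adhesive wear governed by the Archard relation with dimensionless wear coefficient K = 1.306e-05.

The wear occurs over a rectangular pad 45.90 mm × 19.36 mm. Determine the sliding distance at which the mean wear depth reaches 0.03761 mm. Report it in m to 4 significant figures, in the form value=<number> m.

All working math maintains full precision, and intermediate values are displayed rounded. Rounded once at the end, at 4 significant figures.
Hardness H = 1000 HV × 9.807 MPa/HV = 9807 MPa = 9.807e+09 Pa.
Pad sides 45.90 mm × 19.36 mm = 0.04590 m × 0.01936 m. Contact area A = 0.04590 m × 0.01936 m = 8.886e-04 m².
Depth limit h_lim = 0.03761 mm = 3.761e-05 m.
Expressed in SI base units: W = 2461 N, H = 9.807e+09 Pa, K = 1.306e-05.
Limit volume V_lim = h_lim·A = 3.761e-05 · 8.886e-04 = 3.342e-08 m³.
Life L = V_lim·H/(K·W) = 3.342e-08 · 9.807e+09 / (1.306e-05 · 2461) = 1.020e+04 m.

value=1.020e+04 m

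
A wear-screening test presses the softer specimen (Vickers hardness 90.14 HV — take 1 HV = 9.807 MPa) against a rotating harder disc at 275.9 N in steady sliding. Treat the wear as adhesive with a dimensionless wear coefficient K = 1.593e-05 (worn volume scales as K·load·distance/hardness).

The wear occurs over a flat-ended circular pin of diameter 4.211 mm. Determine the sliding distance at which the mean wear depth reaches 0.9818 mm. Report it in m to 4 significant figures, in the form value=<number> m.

The intermediates are printed rounded; the algebra keeps full precision, and rounded just once to four significant digits.
Convert: Hardness H = 90.14 HV × 9.807 MPa/HV = 884.0 MPa = 8.840e+08 Pa.
Convert: Pin diameter d = 4.211 mm = 0.004211 m. Contact area A = π·d²/4 = π·(0.004211 m)²/4 = 1.393e-05 m².
Convert: Depth limit h_lim = 0.9818 mm = 9.818e-04 m.
SI base units throughout: W = 275.9 N, H = 8.840e+08 Pa, K = 1.593e-05.
Wearable volume V_lim = h_lim·A = 9.818e-04 · 1.393e-05 = 1.367e-08 m³.
Thus life L = V_lim·H/(K·W) = 1.367e-08 · 8.840e+08 / (1.593e-05 · 275.9) = 2750 m.

value=2750 m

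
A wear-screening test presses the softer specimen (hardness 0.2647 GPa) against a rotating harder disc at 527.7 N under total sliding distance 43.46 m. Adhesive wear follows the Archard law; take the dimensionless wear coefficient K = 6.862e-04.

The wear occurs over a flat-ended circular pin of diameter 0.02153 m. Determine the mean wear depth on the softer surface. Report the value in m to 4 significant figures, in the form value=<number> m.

value=1.633e-04 m

The intermediates are shown rounded, and every step runs at exact precision. Rounded once at the end, at 4 significant figures.
Hardness H = 0.2647 GPa = 2.647e+08 Pa.
Contact area A = π·d²/4 = π·(0.02153 m)²/4 = 3.641e-04 m².
In SI base units, W = 527.7 N, H = 2.647e+08 Pa, K = 6.862e-04.
Worn volume V = K·W·L/H = 6.862e-04 · 527.7 · 43.46 / 2.647e+08 = 5.945e-08 m³.
Depth h = V/A = 5.945e-08 / 3.641e-04 = 1.633e-04 m.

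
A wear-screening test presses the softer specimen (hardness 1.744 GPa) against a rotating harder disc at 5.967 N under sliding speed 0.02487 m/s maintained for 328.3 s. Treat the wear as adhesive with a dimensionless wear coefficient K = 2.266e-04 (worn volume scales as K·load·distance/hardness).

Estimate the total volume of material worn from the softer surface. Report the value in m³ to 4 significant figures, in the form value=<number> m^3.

Each operation holds full float precision — intermediates are shown rounded. Rounded just once to four significant figures.
Distance L = v·t = 0.02487 m/s × 328.3 s = 8.165 m.
Hardness H = 1.744 GPa = 1.744e+09 Pa.
Working in SI base units: W = 5.967 N, H = 1.744e+09 Pa, K = 2.266e-04.
Archard volume V = K·W·L/H = 2.266e-04 · 5.967 · 8.165 / 1.744e+09 = 6.330e-12 m³.

value=6.330e-12 m^3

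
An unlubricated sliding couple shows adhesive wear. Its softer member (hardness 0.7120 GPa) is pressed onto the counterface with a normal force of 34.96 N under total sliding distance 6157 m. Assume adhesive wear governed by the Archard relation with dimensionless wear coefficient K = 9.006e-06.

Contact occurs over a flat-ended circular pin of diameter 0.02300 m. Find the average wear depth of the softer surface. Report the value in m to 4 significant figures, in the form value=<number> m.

value=6.553e-06 m

Each operation keeps full float precision. Displayed values are rounded — one final rounding: 4 significant digits.
Convert: Hardness H = 0.7120 GPa = 7.120e+08 Pa.
Convert: Contact area A = π·d²/4 = π·(0.02300 m)²/4 = 4.155e-04 m².
Restated in SI base units: W = 34.96 N, H = 7.120e+08 Pa, K = 9.006e-06.
The Archard volume V = K·W·L/H = 9.006e-06 · 34.96 · 6157 / 7.120e+08 = 2.723e-09 m³.
Wear depth h = V/A = 2.723e-09 / 4.155e-04 = 6.553e-06 m.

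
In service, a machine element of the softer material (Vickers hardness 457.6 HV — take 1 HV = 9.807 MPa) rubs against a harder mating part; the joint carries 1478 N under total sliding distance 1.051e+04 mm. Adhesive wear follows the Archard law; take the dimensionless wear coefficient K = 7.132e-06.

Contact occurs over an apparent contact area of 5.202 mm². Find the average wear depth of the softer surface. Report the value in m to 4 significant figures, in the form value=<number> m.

value=4.746e-06 m

The computation holds full precision — the intermediates appear rounded; rounded once at the end: four significant figures.
Convert: Sliding distance L = 1.051e+04 mm = 10.51 m.
Convert: Hardness H = 457.6 HV × 9.807 MPa/HV = 4488 MPa = 4.488e+09 Pa.
Convert: Contact area A = 5.202 mm² = 5.202e-06 m².
Working in SI base units: W = 1478 N, H = 4.488e+09 Pa, K = 7.132e-06.
Volume removed: V = K·W·L/H = 7.132e-06 · 1478 · 10.51 / 4.488e+09 = 2.469e-11 m³.
Wear depth h = V/A = 2.469e-11 / 5.202e-06 = 4.746e-06 m.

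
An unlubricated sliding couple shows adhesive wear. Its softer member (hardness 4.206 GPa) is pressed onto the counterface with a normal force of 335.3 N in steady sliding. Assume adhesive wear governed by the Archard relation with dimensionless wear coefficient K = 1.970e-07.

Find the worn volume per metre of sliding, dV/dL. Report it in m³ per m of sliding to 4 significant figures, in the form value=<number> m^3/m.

value=1.570e-14 m^3/m

The algebra holds exact precision; intermediate values are displayed rounded, and a lone final rounding: 4 significant digits.
Convert: Hardness H = 4.206 GPa = 4.206e+09 Pa.
In SI base units: W = 335.3 N, H = 4.206e+09 Pa, K = 1.970e-07.
Sliding wear rate dV/dL = K·W/H — distance-free: 1.970e-07 · 335.3 / 4.206e+09 = 1.570e-14 m³/m.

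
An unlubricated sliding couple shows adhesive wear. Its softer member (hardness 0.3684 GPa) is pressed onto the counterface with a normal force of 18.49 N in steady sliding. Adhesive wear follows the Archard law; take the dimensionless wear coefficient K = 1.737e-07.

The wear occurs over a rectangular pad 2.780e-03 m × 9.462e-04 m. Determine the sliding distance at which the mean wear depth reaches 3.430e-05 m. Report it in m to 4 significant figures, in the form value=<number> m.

value=1.035e+04 m

Each operation holds full precision, and intermediates are displayed rounded; a single final rounding to 4 significant digits.
Convert: Hardness H = 0.3684 GPa = 3.684e+08 Pa.
Convert: Contact area A = 2.780e-03 m × 9.462e-04 m = 2.630e-06 m².
In SI base units, W = 18.49 N, H = 3.684e+08 Pa, K = 1.737e-07.
Allowed volume V_lim = h_lim·A = 3.430e-05 · 2.630e-06 = 9.022e-11 m³.
Life L = V_lim·H/(K·W) = 9.022e-11 · 3.684e+08 / (1.737e-07 · 18.49) = 1.035e+04 m.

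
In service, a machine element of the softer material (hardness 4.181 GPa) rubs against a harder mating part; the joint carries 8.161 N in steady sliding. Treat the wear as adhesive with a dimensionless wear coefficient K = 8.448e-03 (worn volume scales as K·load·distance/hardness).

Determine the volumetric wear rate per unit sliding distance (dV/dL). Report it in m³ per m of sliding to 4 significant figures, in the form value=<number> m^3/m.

value=1.649e-11 m^3/m

The algebra maintains exact precision. Displayed values are rounded. Rounded once at the end: 4 significant figures.
Convert: Hardness H = 4.181 GPa = 4.181e+09 Pa.
Expressed in SI base units: W = 8.161 N, H = 4.181e+09 Pa, K = 8.448e-03.
Rate of wear dV/dL = K·W/H, so: 8.448e-03 · 8.161 / 4.181e+09 = 1.649e-11 m³/m.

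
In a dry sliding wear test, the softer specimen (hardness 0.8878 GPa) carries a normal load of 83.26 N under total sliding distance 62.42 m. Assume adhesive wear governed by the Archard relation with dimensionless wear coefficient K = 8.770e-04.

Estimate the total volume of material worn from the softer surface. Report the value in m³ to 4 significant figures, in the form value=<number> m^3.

The computation holds exact precision, and intermediates are printed rounded — rounded just once: four significant digits.
Hardness H = 0.8878 GPa = 8.878e+08 Pa.
Restated in SI base units: W = 83.26 N, H = 8.878e+08 Pa, K = 8.770e-04.
Archard volume V = K·W·L/H = 8.770e-04 · 83.26 · 62.42 / 8.878e+08 = 5.134e-09 m³.

value=5.134e-09 m^3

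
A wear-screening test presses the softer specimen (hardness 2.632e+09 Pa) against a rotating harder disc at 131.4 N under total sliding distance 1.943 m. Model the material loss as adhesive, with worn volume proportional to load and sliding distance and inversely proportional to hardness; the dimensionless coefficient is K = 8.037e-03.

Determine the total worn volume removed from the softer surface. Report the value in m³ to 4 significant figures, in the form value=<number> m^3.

value=7.796e-10 m^3

Intermediates are shown rounded. All arithmetic holds full precision. Rounded once at the end, at 4 significant figures.
As SI base values: W = 131.4 N, H = 2.632e+09 Pa, K = 8.037e-03.
Wear volume V = K·W·L/H = 8.037e-03 · 131.4 · 1.943 / 2.632e+09 = 7.796e-10 m³.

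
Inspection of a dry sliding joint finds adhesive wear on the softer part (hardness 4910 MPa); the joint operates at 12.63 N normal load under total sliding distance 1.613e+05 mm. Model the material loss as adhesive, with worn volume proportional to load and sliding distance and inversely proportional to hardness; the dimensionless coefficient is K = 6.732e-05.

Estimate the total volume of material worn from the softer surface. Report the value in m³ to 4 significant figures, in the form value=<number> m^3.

All working math holds full precision, and intermediate values are shown rounded — rounded once at the end: 4 significant figures.
Convert: Path length L = 1.613e+05 mm = 161.3 m.
Convert: Hardness H = 4910 MPa = 4.910e+09 Pa.
Restated in SI base units: W = 12.63 N, H = 4.910e+09 Pa, K = 6.732e-05.
The Archard volume V = K·W·L/H = 6.732e-05 · 12.63 · 161.3 / 4.910e+09 = 2.793e-11 m³.

value=2.793e-11 m^3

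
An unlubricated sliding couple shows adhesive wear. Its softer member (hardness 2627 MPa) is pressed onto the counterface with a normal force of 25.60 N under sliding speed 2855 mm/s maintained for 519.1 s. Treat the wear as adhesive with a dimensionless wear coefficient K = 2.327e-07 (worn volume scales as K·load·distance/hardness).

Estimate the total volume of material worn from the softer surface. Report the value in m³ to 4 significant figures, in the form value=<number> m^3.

Intermediates are printed rounded; every step runs at exact precision, and one final rounding to four significant figures.
Sliding speed v = 2855 mm/s = 2.855 m/s. The distance L = v·t = 2.855 m/s × 519.1 s = 1482 m.
Hardness H = 2627 MPa = 2.627e+09 Pa.
Expressed in SI base units: W = 25.60 N, H = 2.627e+09 Pa, K = 2.327e-07.
Volume removed: V = K·W·L/H = 2.327e-07 · 25.60 · 1482 / 2.627e+09 = 3.361e-12 m³.

value=3.361e-12 m^3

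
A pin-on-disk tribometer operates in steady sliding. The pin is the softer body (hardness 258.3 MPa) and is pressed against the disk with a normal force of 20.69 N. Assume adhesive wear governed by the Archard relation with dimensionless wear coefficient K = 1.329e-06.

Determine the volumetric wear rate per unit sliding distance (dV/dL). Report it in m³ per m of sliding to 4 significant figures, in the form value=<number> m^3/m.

The intermediates are displayed rounded — all working math carries exact precision. Rounded once at the end: 4 significant digits.
Hardness H = 258.3 MPa = 2.583e+08 Pa.
In SI base units: W = 20.69 N, H = 2.583e+08 Pa, K = 1.329e-06.
Volumetric rate dV/dL = K·W/H (no L dependence): 1.329e-06 · 20.69 / 2.583e+08 = 1.065e-13 m³/m.

value=1.065e-13 m^3/m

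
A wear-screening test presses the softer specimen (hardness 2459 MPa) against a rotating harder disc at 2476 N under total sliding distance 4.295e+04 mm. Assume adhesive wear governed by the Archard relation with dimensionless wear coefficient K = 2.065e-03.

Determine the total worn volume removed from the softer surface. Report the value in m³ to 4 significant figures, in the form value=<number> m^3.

value=8.930e-08 m^3

All arithmetic runs at exact precision; intermediate values are shown rounded; rounded just once, at four significant digits.
Convert: The distance L = 4.295e+04 mm = 42.95 m.
Convert: Hardness H = 2459 MPa = 2.459e+09 Pa.
In SI base units: W = 2476 N, H = 2.459e+09 Pa, K = 2.065e-03.
Archard relation: V = K·W·L/H = 2.065e-03 · 2476 · 42.95 / 2.459e+09 = 8.930e-08 m³.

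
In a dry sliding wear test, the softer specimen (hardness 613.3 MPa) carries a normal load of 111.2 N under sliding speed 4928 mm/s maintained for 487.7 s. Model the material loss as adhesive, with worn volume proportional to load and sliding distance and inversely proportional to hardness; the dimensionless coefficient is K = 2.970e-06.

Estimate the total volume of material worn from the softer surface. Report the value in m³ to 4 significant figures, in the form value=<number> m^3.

value=1.294e-09 m^3

Intermediate values are printed rounded — all working math carries exact precision. Rounded once at the end to 4 significant digits.
Sliding speed v = 4928 mm/s = 4.928 m/s. Path length L = v·t = 4.928 m/s × 487.7 s = 2403 m.
Hardness H = 613.3 MPa = 6.133e+08 Pa.
SI base units throughout: W = 111.2 N, H = 6.133e+08 Pa, K = 2.970e-06.
Archard relation: V = K·W·L/H = 2.970e-06 · 111.2 · 2403 / 6.133e+08 = 1.294e-09 m³.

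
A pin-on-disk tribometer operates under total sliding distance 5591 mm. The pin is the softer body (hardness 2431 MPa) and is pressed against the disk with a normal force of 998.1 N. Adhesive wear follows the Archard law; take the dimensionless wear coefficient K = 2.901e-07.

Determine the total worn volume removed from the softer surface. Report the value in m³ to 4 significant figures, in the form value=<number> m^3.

Displayed values are rounded — all working math carries full precision, and one final rounding, at four significant figures.
Convert: Distance L = 5591 mm = 5.591 m.
Convert: Hardness H = 2431 MPa = 2.431e+09 Pa.
Expressed in SI base units: W = 998.1 N, H = 2.431e+09 Pa, K = 2.901e-07.
Archard volume V = K·W·L/H = 2.901e-07 · 998.1 · 5.591 / 2.431e+09 = 6.659e-13 m³.

value=6.659e-13 m^3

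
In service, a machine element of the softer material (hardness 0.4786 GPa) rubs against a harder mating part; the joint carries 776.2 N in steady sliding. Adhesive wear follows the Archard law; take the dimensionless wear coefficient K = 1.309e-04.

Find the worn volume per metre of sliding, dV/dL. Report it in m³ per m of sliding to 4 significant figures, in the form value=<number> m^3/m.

value=2.123e-10 m^3/m

The computation carries full precision, and the intermediates are shown rounded — rounded just once to four significant digits.
Convert: Hardness H = 0.4786 GPa = 4.786e+08 Pa.
Expressed in SI base units: W = 776.2 N, H = 4.786e+08 Pa, K = 1.309e-04.
Volumetric rate dV/dL = K·W/H: 1.309e-04 · 776.2 / 4.786e+08 = 2.123e-10 m³/m.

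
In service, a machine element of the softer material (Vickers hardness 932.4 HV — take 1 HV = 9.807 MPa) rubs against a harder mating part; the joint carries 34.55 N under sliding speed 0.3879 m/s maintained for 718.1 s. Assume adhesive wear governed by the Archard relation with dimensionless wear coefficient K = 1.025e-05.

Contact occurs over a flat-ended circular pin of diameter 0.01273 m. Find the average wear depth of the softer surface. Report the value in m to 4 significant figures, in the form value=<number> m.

Each operation holds full float precision — intermediates are shown rounded; one final rounding: 4 significant figures.
Convert: Distance covered L = v·t = 0.3879 m/s × 718.1 s = 278.6 m.
Convert: Hardness H = 932.4 HV × 9.807 MPa/HV = 9144 MPa = 9.144e+09 Pa.
Convert: Contact area A = π·d²/4 = π·(0.01273 m)²/4 = 1.273e-04 m².
SI base units throughout: W = 34.55 N, H = 9.144e+09 Pa, K = 1.025e-05.
The Archard volume V = K·W·L/H = 1.025e-05 · 34.55 · 278.6 / 9.144e+09 = 1.079e-11 m³.
Average depth h = V/A = 1.079e-11 / 1.273e-04 = 8.476e-08 m.

value=8.476e-08 m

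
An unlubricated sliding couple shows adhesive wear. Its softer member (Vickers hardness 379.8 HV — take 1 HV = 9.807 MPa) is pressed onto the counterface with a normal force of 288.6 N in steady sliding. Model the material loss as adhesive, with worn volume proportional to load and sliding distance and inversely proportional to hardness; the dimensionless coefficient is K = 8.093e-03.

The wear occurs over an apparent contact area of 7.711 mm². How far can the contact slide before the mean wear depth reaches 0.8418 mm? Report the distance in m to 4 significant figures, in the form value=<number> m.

Each operation runs at exact precision. Quoted intermediates are rounded, and rounded just once to 4 significant digits.
Hardness H = 379.8 HV × 9.807 MPa/HV = 3725 MPa = 3.725e+09 Pa.
Contact area A = 7.711 mm² = 7.711e-06 m².
Depth limit h_lim = 0.8418 mm = 8.418e-04 m.
In SI base units: W = 288.6 N, H = 3.725e+09 Pa, K = 8.093e-03.
Wearable volume V_lim = h_lim·A = 8.418e-04 · 7.711e-06 = 6.491e-09 m³.
So the life L = V_lim·H/(K·W) = 6.491e-09 · 3.725e+09 / (8.093e-03 · 288.6) = 10.35 m.

value=10.35 m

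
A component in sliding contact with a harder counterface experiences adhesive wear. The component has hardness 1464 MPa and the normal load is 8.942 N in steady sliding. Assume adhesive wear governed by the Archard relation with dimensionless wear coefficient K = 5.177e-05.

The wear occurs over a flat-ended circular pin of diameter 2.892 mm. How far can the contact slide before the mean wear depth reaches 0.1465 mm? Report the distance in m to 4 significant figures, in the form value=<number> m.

value=3043 m

The algebra holds full precision. The intermediates are displayed rounded, and a single final rounding to 4 significant figures.
Hardness H = 1464 MPa = 1.464e+09 Pa.
Pin diameter d = 2.892 mm = 0.002892 m. Contact area A = π·d²/4 = π·(0.002892 m)²/4 = 6.569e-06 m².
Depth limit h_lim = 0.1465 mm = 1.465e-04 m.
Restated in SI base units: W = 8.942 N, H = 1.464e+09 Pa, K = 5.177e-05.
Permissible volume V_lim = h_lim·A = 1.465e-04 · 6.569e-06 = 9.623e-10 m³.
Inverting, life L = V_lim·H/(K·W) = 9.623e-10 · 1.464e+09 / (5.177e-05 · 8.942) = 3043 m.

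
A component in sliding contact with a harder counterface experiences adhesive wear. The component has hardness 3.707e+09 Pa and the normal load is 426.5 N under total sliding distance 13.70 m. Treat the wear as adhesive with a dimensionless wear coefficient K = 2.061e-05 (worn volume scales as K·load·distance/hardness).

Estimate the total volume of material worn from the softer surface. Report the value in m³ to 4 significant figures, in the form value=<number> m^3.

Shown intermediates are rounded — every step holds full precision, and rounded just once: 4 significant figures.
Collected in SI base units: W = 426.5 N, H = 3.707e+09 Pa, K = 2.061e-05.
The Archard volume V = K·W·L/H = 2.061e-05 · 426.5 · 13.70 / 3.707e+09 = 3.249e-11 m³.

value=3.249e-11 m^3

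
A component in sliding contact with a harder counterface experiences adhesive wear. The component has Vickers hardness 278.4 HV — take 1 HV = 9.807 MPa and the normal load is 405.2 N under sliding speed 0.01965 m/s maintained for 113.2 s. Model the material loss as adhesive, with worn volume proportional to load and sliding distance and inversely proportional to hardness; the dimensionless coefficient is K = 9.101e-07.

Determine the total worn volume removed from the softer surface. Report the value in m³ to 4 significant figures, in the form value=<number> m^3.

value=3.004e-13 m^3

Displayed values are rounded; all working math carries full precision. Rounded just once: 4 significant digits.
Convert: Distance L = v·t = 0.01965 m/s × 113.2 s = 2.224 m.
Convert: Hardness H = 278.4 HV × 9.807 MPa/HV = 2730 MPa = 2.730e+09 Pa.
In SI base units, W = 405.2 N, H = 2.730e+09 Pa, K = 9.101e-07.
Volume removed: V = K·W·L/H = 9.101e-07 · 405.2 · 2.224 / 2.730e+09 = 3.004e-13 m³.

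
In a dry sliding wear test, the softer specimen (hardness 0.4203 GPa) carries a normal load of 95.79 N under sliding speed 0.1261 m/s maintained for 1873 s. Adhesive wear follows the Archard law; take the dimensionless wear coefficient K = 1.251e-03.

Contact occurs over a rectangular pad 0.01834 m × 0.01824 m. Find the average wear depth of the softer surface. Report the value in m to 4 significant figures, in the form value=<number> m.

Intermediate values are printed rounded. The algebra holds full precision. Rounded just once, at 4 significant figures.
The distance L = v·t = 0.1261 m/s × 1873 s = 236.2 m.
Hardness H = 0.4203 GPa = 4.203e+08 Pa.
Contact area A = 0.01834 m × 0.01824 m = 3.345e-04 m².
SI base units throughout: W = 95.79 N, H = 4.203e+08 Pa, K = 1.251e-03.
Archard volume V = K·W·L/H = 1.251e-03 · 95.79 · 236.2 / 4.203e+08 = 6.734e-08 m³.
Mean wear depth h = V/A = 6.734e-08 / 3.345e-04 = 2.013e-04 m.

value=2.013e-04 m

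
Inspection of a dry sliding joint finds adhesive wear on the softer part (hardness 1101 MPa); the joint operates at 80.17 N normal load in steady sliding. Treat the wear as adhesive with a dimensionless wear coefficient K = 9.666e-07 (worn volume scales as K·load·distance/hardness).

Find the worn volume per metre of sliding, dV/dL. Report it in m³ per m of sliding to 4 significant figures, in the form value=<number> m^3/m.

All arithmetic maintains full precision; the intermediates are printed rounded — one last rounding: four significant digits.
Convert: Hardness H = 1101 MPa = 1.101e+09 Pa.
Expressed in SI base units: W = 80.17 N, H = 1.101e+09 Pa, K = 9.666e-07.
Rate of wear dV/dL = K·W/H, per unit distance: 9.666e-07 · 80.17 / 1.101e+09 = 7.038e-14 m³/m.

value=7.038e-14 m^3/m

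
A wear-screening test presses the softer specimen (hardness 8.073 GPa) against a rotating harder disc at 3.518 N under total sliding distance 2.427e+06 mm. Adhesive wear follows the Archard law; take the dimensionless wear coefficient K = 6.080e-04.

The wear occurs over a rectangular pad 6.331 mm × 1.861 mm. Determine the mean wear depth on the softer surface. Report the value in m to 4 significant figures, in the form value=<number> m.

The algebra runs at full precision. Intermediates are displayed rounded, and one final rounding, at four significant digits.
Convert: The distance L = 2.427e+06 mm = 2427 m.
Convert: Hardness H = 8.073 GPa = 8.073e+09 Pa.
Convert: Pad sides 6.331 mm × 1.861 mm = 0.006331 m × 0.001861 m. Contact area A = 0.006331 m × 0.001861 m = 1.178e-05 m².
Restated in SI base units: W = 3.518 N, H = 8.073e+09 Pa, K = 6.080e-04.
Volume removed: V = K·W·L/H = 6.080e-04 · 3.518 · 2427 / 8.073e+09 = 6.430e-10 m³.
Wear depth h = V/A = 6.430e-10 / 1.178e-05 = 5.458e-05 m.

value=5.458e-05 m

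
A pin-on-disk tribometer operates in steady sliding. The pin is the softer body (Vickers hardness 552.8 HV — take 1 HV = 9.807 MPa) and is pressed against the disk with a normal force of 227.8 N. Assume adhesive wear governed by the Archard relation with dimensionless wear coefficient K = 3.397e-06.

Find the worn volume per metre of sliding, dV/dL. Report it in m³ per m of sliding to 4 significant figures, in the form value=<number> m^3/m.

value=1.427e-13 m^3/m

Intermediate values are displayed rounded — the algebra carries full precision. Rounded once at the end: four significant figures.
Convert: Hardness H = 552.8 HV × 9.807 MPa/HV = 5421 MPa = 5.421e+09 Pa.
Collected in SI base units: W = 227.8 N, H = 5.421e+09 Pa, K = 3.397e-06.
Sliding wear rate dV/dL = K·W/H — distance-free: 3.397e-06 · 227.8 / 5.421e+09 = 1.427e-13 m³/m.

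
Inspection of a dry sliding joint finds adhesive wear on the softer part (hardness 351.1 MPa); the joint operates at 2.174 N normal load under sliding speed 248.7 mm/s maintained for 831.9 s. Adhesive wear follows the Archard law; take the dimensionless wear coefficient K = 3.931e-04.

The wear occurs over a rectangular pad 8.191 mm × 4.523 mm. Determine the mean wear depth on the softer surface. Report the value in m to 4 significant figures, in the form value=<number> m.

The intermediates appear rounded, and the algebra holds exact precision — rounded just once: four significant figures.
Sliding speed v = 248.7 mm/s = 0.2487 m/s. Total distance L = v·t = 0.2487 m/s × 831.9 s = 206.9 m.
Hardness H = 351.1 MPa = 3.511e+08 Pa.
Pad sides 8.191 mm × 4.523 mm = 0.008191 m × 0.004523 m. Contact area A = 0.008191 m × 0.004523 m = 3.705e-05 m².
SI base units throughout: W = 2.174 N, H = 3.511e+08 Pa, K = 3.931e-04.
Worn volume V = K·W·L/H = 3.931e-04 · 2.174 · 206.9 / 3.511e+08 = 5.036e-10 m³.
Depth h = V/A = 5.036e-10 / 3.705e-05 = 1.359e-05 m.

value=1.359e-05 m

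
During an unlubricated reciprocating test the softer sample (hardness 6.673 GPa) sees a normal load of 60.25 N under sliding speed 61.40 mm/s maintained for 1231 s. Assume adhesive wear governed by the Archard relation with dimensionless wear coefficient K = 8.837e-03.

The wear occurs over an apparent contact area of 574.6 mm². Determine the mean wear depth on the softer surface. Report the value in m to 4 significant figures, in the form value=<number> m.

value=1.050e-05 m

Displayed values are rounded; the algebra carries full precision. Rounded once at the end, at 4 significant figures.
Sliding speed v = 61.40 mm/s = 0.06140 m/s. Total distance L = v·t = 0.06140 m/s × 1231 s = 75.58 m.
Hardness H = 6.673 GPa = 6.673e+09 Pa.
Contact area A = 574.6 mm² = 5.746e-04 m².
Restated in SI base units: W = 60.25 N, H = 6.673e+09 Pa, K = 8.837e-03.
Archard volume V = K·W·L/H = 8.837e-03 · 60.25 · 75.58 / 6.673e+09 = 6.031e-09 m³.
Wear depth h = V/A = 6.031e-09 / 5.746e-04 = 1.050e-05 m.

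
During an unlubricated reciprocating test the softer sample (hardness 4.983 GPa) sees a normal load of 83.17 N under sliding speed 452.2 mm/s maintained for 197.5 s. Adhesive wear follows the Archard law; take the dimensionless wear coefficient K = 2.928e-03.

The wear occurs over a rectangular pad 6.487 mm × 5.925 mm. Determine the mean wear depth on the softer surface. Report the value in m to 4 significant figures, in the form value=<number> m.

The computation keeps full precision; the intermediates are displayed rounded; a single final rounding: four significant digits.
Sliding speed v = 452.2 mm/s = 0.4522 m/s. Sliding distance L = v·t = 0.4522 m/s × 197.5 s = 89.31 m.
Hardness H = 4.983 GPa = 4.983e+09 Pa.
Pad sides 6.487 mm × 5.925 mm = 0.006487 m × 0.005925 m. Contact area A = 0.006487 m × 0.005925 m = 3.844e-05 m².
Collected in SI base units: W = 83.17 N, H = 4.983e+09 Pa, K = 2.928e-03.
Archard volume V = K·W·L/H = 2.928e-03 · 83.17 · 89.31 / 4.983e+09 = 4.365e-09 m³.
Depth of wear h = V/A = 4.365e-09 / 3.844e-05 = 1.136e-04 m.

value=1.136e-04 m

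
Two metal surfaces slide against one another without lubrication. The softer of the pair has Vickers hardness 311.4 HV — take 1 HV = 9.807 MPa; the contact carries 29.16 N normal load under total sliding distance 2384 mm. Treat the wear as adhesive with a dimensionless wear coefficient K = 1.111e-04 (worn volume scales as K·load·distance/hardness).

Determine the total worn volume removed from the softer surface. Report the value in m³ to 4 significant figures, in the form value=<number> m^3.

Intermediate values are shown rounded. The algebra runs at full precision — rounded once at the end: 4 significant digits.
Convert: Distance covered L = 2384 mm = 2.384 m.
Convert: Hardness H = 311.4 HV × 9.807 MPa/HV = 3054 MPa = 3.054e+09 Pa.
Collected in SI base units: W = 29.16 N, H = 3.054e+09 Pa, K = 1.111e-04.
Archard relation: V = K·W·L/H = 1.111e-04 · 29.16 · 2.384 / 3.054e+09 = 2.529e-12 m³.

value=2.529e-12 m^3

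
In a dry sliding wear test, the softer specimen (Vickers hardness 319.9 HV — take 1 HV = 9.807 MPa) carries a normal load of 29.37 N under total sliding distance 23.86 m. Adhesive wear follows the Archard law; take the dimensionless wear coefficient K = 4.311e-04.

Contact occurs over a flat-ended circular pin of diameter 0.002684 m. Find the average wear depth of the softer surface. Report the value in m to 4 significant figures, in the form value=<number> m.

value=1.702e-05 m

Intermediate values are printed rounded, and all working math runs at full float precision — one last rounding to four significant figures.
Convert: Hardness H = 319.9 HV × 9.807 MPa/HV = 3137 MPa = 3.137e+09 Pa.
Convert: Contact area A = π·d²/4 = π·(0.002684 m)²/4 = 5.658e-06 m².
In SI base units: W = 29.37 N, H = 3.137e+09 Pa, K = 4.311e-04.
Apply Archard: V = K·W·L/H = 4.311e-04 · 29.37 · 23.86 / 3.137e+09 = 9.629e-11 m³.
Average depth h = V/A = 9.629e-11 / 5.658e-06 = 1.702e-05 m.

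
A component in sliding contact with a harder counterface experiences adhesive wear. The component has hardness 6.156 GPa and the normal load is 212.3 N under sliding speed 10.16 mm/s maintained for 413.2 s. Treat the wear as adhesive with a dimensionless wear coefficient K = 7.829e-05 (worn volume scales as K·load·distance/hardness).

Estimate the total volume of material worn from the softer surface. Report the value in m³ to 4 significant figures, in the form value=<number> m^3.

Shown intermediates are rounded; the algebra maintains exact precision. Rounded once at the end, at 4 significant figures.
Convert: Sliding speed v = 10.16 mm/s = 0.01016 m/s. The distance L = v·t = 0.01016 m/s × 413.2 s = 4.198 m.
Convert: Hardness H = 6.156 GPa = 6.156e+09 Pa.
Restated in SI base units: W = 212.3 N, H = 6.156e+09 Pa, K = 7.829e-05.
Volume removed: V = K·W·L/H = 7.829e-05 · 212.3 · 4.198 / 6.156e+09 = 1.133e-11 m³.

value=1.133e-11 m^3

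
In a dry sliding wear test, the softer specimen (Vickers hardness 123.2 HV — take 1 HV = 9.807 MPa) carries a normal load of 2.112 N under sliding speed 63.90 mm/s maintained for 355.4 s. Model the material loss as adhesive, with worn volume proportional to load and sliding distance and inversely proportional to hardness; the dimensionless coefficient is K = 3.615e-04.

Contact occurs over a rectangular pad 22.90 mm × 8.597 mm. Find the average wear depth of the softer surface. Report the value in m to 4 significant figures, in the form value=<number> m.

value=7.289e-08 m

Printed values are rounded, and all working math maintains exact precision; one final rounding to four significant figures.
Sliding speed v = 63.90 mm/s = 0.06390 m/s. Distance L = v·t = 0.06390 m/s × 355.4 s = 22.71 m.
Hardness H = 123.2 HV × 9.807 MPa/HV = 1208 MPa = 1.208e+09 Pa.
Pad sides 22.90 mm × 8.597 mm = 0.02290 m × 0.008597 m. Contact area A = 0.02290 m × 0.008597 m = 1.969e-04 m².
Working in SI base units: W = 2.112 N, H = 1.208e+09 Pa, K = 3.615e-04.
Volume removed: V = K·W·L/H = 3.615e-04 · 2.112 · 22.71 / 1.208e+09 = 1.435e-11 m³.
Mean wear depth h = V/A = 1.435e-11 / 1.969e-04 = 7.289e-08 m.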